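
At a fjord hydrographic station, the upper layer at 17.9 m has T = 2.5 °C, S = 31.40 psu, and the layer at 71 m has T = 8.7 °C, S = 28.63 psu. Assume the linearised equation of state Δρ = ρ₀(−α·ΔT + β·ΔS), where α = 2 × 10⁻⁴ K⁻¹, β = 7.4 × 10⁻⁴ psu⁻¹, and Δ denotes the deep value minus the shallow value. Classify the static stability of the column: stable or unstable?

unstable

ΔT = 8.7 − 2.5 = +6.2 K and ΔS = 28.63 − 31.40 = -2.77 psu (deep − shallow).
−αΔT = -1.24 × 10⁻³; βΔS = -2.0498 × 10⁻³; sum Δρ/ρ₀ = -3.2898 × 10⁻³.
Δρ/ρ₀ < 0, so Δρ < 0: deeper water is lighter → statically unstable; the column would overturn.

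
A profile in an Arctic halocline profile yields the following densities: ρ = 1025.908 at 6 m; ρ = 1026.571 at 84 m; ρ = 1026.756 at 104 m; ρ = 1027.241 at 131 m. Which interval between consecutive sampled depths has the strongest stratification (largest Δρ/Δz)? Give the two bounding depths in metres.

104–131 m

Compute the density gradient over each adjacent pair:
  6–84 m: Δρ/Δz = 0.663/78 = 8.5 × 10⁻³ kg m⁻⁴
  84–104 m: Δρ/Δz = 0.185/20 = 9.2 × 10⁻³ kg m⁻⁴
  104–131 m: Δρ/Δz = 0.485/27 = 0.018 kg m⁻⁴
The largest gradient is in the 104–131 m interval — the pycnocline.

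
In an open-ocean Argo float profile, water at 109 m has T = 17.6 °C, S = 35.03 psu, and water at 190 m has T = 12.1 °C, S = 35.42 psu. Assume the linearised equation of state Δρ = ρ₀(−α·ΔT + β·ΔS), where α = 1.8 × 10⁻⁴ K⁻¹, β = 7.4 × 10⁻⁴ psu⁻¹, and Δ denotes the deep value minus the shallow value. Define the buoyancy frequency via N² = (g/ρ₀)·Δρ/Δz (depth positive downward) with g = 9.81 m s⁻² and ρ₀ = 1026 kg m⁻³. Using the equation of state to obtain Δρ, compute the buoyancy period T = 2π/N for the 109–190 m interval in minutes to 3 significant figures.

8.42 min

ΔT = -5.5 K, ΔS = +0.39 psu (deep − shallow).
Δρ/ρ₀ = −αΔT + βΔS = 9.90 × 10⁻⁴ + 2.886 × 10⁻⁴ = 1.2786 × 10⁻³, so Δρ ≈ 1.312 kg m⁻³.
N² = (g/ρ₀)·Δρ/Δz = g·(Δρ/ρ₀)/Δz = 9.81 × 1.2786 × 10⁻³ / 81 = 1.5485 × 10⁻⁴ s⁻².
N = √(1.5485 × 10⁻⁴) = 0.012444 rad s⁻¹ → T = 2π/N = 504.92 s = 8.4153 min ≈ 8.42 min.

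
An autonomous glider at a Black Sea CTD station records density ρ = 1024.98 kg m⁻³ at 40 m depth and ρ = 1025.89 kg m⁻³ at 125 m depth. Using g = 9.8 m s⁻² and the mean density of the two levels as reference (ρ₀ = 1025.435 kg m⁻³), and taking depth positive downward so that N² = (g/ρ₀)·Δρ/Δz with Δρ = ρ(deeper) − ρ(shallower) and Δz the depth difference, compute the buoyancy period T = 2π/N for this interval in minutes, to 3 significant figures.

10.4 min

Δρ = 1025.89 − 1024.98 = 0.91 kg m⁻³ over Δz = 125 − 40 = 85 m.
N² = (9.8/1025.435) × (0.91/85) = 1.0232 × 10⁻⁴ s⁻².
N = √(1.0232 × 10⁻⁴) = 0.010115 rad s⁻¹, so T = 2π/N = 621.18 s = 10.353 min ≈ 10.4 min.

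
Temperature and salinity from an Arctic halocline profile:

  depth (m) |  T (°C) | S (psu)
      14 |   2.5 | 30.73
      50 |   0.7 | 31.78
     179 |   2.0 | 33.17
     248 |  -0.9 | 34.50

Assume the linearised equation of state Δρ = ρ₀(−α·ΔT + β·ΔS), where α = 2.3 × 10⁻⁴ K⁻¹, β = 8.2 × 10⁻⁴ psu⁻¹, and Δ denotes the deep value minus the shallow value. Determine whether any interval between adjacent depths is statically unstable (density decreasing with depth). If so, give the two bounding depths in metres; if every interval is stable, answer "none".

none

Evaluate Δρ/ρ₀ = −αΔT + βΔS across each adjacent pair:
  14–50 m: −αΔT+βΔS = −(2.3 × 10⁻⁴)(-1.8)+(8.2 × 10⁻⁴)(+1.05) = 1.3 × 10⁻³ → stable
  50–179 m: −αΔT+βΔS = −(2.3 × 10⁻⁴)(+1.3)+(8.2 × 10⁻⁴)(+1.39) = 8.4 × 10⁻⁴ → stable
  179–248 m: −αΔT+βΔS = −(2.3 × 10⁻⁴)(-2.9)+(8.2 × 10⁻⁴)(+1.33) = 1.8 × 10⁻³ → stable
Every interval has Δρ > 0: the column is stably stratified throughout.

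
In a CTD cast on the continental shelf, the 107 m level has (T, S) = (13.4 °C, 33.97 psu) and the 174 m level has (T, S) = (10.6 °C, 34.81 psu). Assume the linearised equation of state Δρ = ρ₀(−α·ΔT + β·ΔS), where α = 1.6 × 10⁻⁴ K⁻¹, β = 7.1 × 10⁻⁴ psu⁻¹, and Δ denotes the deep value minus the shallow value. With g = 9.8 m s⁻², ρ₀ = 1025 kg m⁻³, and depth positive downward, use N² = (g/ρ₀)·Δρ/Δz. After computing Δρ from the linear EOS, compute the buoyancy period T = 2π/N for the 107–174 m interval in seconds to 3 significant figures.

508 s

ΔT = -2.8 K, ΔS = +0.84 psu (deep − shallow).
Δρ/ρ₀ = −αΔT + βΔS = 4.48 × 10⁻⁴ + 5.964 × 10⁻⁴ = 1.0444 × 10⁻³, so Δρ ≈ 1.071 kg m⁻³.
N² = (g/ρ₀)·Δρ/Δz = g·(Δρ/ρ₀)/Δz = 9.8 × 1.0444 × 10⁻³ / 67 = 1.5276 × 10⁻⁴ s⁻².
N = √(1.5276 × 10⁻⁴) = 0.012360 rad s⁻¹ → T = 2π/N = 508.35 s ≈ 508 s.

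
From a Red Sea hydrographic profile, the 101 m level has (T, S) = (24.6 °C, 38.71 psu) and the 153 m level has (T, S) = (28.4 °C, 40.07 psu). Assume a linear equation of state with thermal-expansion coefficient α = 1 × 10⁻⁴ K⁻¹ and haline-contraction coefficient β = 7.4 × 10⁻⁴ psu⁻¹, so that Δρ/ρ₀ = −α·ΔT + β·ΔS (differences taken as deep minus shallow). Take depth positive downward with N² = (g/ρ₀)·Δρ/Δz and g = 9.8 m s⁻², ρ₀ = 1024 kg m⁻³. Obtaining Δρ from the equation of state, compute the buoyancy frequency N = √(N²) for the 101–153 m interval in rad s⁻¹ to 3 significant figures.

ΔT = +3.8 K, ΔS = +1.36 psu (deep − shallow).
Δρ/ρ₀ = −αΔT + βΔS = -3.80 × 10⁻⁴ + 1.0064 × 10⁻³ = 6.264 × 10⁻⁴, so Δρ ≈ 0.6414 kg m⁻³.
N² = (g/ρ₀)·Δρ/Δz = g·(Δρ/ρ₀)/Δz = 9.8 × 6.264 × 10⁻⁴ / 52 = 1.1805 × 10⁻⁴ s⁻².
N = √(1.1805 × 10⁻⁴) = 0.010865 rad s⁻¹ ≈ 0.0109 rad s⁻¹.

0.0109 rad s⁻¹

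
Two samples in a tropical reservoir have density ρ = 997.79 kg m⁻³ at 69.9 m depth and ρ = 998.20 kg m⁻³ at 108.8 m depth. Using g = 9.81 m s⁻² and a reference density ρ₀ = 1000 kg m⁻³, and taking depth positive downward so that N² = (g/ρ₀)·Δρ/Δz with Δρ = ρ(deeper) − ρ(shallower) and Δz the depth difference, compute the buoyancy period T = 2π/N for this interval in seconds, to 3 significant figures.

Δρ = 998.20 − 997.79 = 0.41 kg m⁻³ over Δz = 108.8 − 69.9 = 38.9 m.
N² = (9.81/1000) × (0.41/38.9) = 1.0340 × 10⁻⁴ s⁻².
N = √(1.0340 × 10⁻⁴) = 0.010169 rad s⁻¹, so T = 2π/N = 617.88 s ≈ 618 s.

618 s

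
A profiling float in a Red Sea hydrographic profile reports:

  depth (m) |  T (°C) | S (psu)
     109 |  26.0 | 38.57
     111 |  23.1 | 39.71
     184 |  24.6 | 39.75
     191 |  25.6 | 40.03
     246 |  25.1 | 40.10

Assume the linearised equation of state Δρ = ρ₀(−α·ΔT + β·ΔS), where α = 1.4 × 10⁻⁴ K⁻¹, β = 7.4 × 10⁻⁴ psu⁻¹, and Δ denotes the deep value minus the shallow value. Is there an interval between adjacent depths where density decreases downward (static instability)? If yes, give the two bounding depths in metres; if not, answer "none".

Evaluate Δρ/ρ₀ = −αΔT + βΔS across each adjacent pair:
  109–111 m: −αΔT+βΔS = −(1.4 × 10⁻⁴)(-2.9)+(7.4 × 10⁻⁴)(+1.14) = 1.2 × 10⁻³ → stable
  111–184 m: −αΔT+βΔS = −(1.4 × 10⁻⁴)(+1.5)+(7.4 × 10⁻⁴)(+0.04) = -1.8 × 10⁻⁴ → UNSTABLE
  184–191 m: −αΔT+βΔS = −(1.4 × 10⁻⁴)(+1.0)+(7.4 × 10⁻⁴)(+0.28) = 6.7 × 10⁻⁵ → stable
  191–246 m: −αΔT+βΔS = −(1.4 × 10⁻⁴)(-0.5)+(7.4 × 10⁻⁴)(+0.07) = 1.2 × 10⁻⁴ → stable
The 111–184 m interval has Δρ < 0: lighter water underlies denser water.

111–184 m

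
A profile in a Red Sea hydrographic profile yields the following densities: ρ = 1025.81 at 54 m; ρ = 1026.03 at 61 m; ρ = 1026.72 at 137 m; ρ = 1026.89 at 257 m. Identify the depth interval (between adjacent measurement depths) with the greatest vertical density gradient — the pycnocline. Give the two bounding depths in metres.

54–61 m

Compute the density gradient over each adjacent pair:
  54–61 m: Δρ/Δz = 0.22/7 = 0.031 kg m⁻⁴
  61–137 m: Δρ/Δz = 0.69/76 = 9.1 × 10⁻³ kg m⁻⁴
  137–257 m: Δρ/Δz = 0.17/120 = 1.4 × 10⁻³ kg m⁻⁴
The largest gradient is in the 54–61 m interval — the pycnocline.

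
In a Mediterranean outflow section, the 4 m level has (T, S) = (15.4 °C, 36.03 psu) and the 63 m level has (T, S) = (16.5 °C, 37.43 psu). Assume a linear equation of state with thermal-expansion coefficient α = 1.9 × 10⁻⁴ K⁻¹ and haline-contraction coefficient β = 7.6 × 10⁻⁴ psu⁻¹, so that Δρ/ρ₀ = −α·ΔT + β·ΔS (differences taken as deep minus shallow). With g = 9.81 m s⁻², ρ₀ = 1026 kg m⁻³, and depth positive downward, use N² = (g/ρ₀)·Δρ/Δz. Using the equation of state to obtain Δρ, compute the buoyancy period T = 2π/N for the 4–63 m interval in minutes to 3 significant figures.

8.78 min

ΔT = +1.1 K, ΔS = +1.40 psu (deep − shallow).
Δρ/ρ₀ = −αΔT + βΔS = -2.09 × 10⁻⁴ + 1.064 × 10⁻³ = 8.55 × 10⁻⁴, so Δρ ≈ 0.8772 kg m⁻³.
N² = (g/ρ₀)·Δρ/Δz = g·(Δρ/ρ₀)/Δz = 9.81 × 8.55 × 10⁻⁴ / 59 = 1.4216 × 10⁻⁴ s⁻².
N = √(1.4216 × 10⁻⁴) = 0.011923 rad s⁻¹ → T = 2π/N = 526.98 s = 8.7830 min ≈ 8.78 min.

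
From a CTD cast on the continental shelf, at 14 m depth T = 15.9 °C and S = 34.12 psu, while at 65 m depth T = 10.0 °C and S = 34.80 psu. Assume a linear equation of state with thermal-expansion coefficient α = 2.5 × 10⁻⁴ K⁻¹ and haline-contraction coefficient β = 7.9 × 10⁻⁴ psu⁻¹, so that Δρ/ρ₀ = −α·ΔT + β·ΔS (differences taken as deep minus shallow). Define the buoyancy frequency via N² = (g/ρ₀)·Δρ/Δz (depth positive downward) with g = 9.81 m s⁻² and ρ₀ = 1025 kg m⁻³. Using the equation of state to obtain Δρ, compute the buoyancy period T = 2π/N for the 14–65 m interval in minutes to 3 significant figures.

5.32 min

ΔT = -5.9 K, ΔS = +0.68 psu (deep − shallow).
Δρ/ρ₀ = −αΔT + βΔS = 1.475 × 10⁻³ + 5.372 × 10⁻⁴ = 2.0122 × 10⁻³, so Δρ ≈ 2.063 kg m⁻³.
N² = (g/ρ₀)·Δρ/Δz = g·(Δρ/ρ₀)/Δz = 9.81 × 2.0122 × 10⁻³ / 51 = 3.8705 × 10⁻⁴ s⁻².
N = √(3.8705 × 10⁻⁴) = 0.019674 rad s⁻¹ → T = 2π/N = 319.36 s = 5.3227 min ≈ 5.32 min.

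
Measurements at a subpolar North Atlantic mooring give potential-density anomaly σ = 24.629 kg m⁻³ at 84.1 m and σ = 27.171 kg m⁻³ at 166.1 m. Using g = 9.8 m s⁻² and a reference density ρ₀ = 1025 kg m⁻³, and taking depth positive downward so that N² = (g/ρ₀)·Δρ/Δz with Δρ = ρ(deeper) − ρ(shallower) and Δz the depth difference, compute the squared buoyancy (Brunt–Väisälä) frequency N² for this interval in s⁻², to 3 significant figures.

2.96 × 10⁻⁴ s⁻²

Δρ = 1027.171 − 1024.629 = 2.542 kg m⁻³ over Δz = 166.1 − 84.1 = 82 m.
N² = (9.8/1025) × (2.542/82) = 2.9639 × 10⁻⁴ s⁻² ≈ 2.96 × 10⁻⁴ s⁻².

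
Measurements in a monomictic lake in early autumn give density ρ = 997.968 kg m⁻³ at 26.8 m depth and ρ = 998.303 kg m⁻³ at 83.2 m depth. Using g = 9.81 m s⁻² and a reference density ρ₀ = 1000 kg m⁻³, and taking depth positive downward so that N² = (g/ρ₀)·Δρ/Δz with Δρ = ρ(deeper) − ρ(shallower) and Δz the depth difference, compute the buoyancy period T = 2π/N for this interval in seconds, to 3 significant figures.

Δρ = 998.303 − 997.968 = 0.335 kg m⁻³ over Δz = 83.2 − 26.8 = 56.4 m.
N² = (9.81/1000) × (0.335/56.4) = 5.8269 × 10⁻⁵ s⁻².
N = √(5.8269 × 10⁻⁵) = 7.6334 × 10⁻³ rad s⁻¹, so T = 2π/N = 823.12 s ≈ 823 s.
Since Δρ > 0 the layer is stably stratified.

823 s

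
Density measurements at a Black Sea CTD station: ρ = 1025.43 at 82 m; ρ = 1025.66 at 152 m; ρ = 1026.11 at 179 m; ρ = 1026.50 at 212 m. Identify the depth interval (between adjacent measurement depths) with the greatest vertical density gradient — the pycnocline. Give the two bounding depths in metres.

152–179 m

Compute the density gradient over each adjacent pair:
  82–152 m: Δρ/Δz = 0.23/70 = 3.3 × 10⁻³ kg m⁻⁴
  152–179 m: Δρ/Δz = 0.45/27 = 0.017 kg m⁻⁴
  179–212 m: Δρ/Δz = 0.39/33 = 0.012 kg m⁻⁴
The largest gradient is in the 152–179 m interval — the pycnocline.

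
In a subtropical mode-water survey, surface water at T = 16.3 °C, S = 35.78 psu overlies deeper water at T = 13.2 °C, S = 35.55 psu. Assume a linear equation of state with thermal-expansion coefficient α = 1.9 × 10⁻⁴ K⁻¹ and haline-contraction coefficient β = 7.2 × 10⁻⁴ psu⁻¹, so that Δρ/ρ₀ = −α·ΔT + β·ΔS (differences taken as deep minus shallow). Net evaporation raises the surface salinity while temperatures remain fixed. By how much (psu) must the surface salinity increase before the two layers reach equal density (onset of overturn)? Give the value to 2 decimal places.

Neutral buoyancy requires −α(T_deep − T_surf) + β(S_deep − S_surf′) = 0.
S_surf′ = S_deep − (α/β)·ΔT = 35.55 − (1.9 × 10⁻⁴/7.2 × 10⁻⁴)·(-3.1) = 36.3681 psu.
Increase required: 36.3681 − 35.78 = 0.5881 psu.

0.59 psu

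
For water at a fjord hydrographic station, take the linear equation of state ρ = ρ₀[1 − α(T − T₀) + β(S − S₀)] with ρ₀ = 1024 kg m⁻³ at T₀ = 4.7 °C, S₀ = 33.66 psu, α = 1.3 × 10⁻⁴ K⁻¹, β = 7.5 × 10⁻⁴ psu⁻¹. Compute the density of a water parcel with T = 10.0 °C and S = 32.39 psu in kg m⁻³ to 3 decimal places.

T − T₀ = +5.3 K, S − S₀ = -1.27 psu.
Bracket = 1 − α·(+5.3) + β·(-1.27) = 1 + (-1.6415 × 10⁻³) = 0.9983585.
ρ = 1024 × 0.9983585 = 1022.319 kg m⁻³.

1022.319 kg m⁻³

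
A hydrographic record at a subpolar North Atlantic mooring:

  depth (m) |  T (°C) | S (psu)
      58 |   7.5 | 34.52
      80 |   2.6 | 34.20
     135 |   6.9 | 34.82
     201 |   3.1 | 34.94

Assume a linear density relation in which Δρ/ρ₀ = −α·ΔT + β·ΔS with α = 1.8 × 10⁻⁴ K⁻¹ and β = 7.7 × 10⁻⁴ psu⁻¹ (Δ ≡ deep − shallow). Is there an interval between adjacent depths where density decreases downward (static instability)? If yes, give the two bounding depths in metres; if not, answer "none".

Evaluate Δρ/ρ₀ = −αΔT + βΔS across each adjacent pair:
  58–80 m: −αΔT+βΔS = −(1.8 × 10⁻⁴)(-4.9)+(7.7 × 10⁻⁴)(-0.32) = 6.4 × 10⁻⁴ → stable
  80–135 m: −αΔT+βΔS = −(1.8 × 10⁻⁴)(+4.3)+(7.7 × 10⁻⁴)(+0.62) = -3.0 × 10⁻⁴ → UNSTABLE
  135–201 m: −αΔT+βΔS = −(1.8 × 10⁻⁴)(-3.8)+(7.7 × 10⁻⁴)(+0.12) = 7.8 × 10⁻⁴ → stable
The 80–135 m interval has Δρ < 0: lighter water underlies denser water.

80–135 m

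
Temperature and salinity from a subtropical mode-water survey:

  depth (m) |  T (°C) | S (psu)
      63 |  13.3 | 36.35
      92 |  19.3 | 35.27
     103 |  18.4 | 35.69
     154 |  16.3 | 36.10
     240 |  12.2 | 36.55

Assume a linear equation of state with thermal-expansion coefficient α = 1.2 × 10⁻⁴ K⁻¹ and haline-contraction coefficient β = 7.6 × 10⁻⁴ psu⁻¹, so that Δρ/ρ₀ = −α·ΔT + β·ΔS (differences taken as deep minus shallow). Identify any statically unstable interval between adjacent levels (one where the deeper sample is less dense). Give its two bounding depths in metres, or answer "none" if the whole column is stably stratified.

Evaluate Δρ/ρ₀ = −αΔT + βΔS across each adjacent pair:
  63–92 m: −αΔT+βΔS = −(1.2 × 10⁻⁴)(+6.0)+(7.6 × 10⁻⁴)(-1.08) = -1.5 × 10⁻³ → UNSTABLE
  92–103 m: −αΔT+βΔS = −(1.2 × 10⁻⁴)(-0.9)+(7.6 × 10⁻⁴)(+0.42) = 4.3 × 10⁻⁴ → stable
  103–154 m: −αΔT+βΔS = −(1.2 × 10⁻⁴)(-2.1)+(7.6 × 10⁻⁴)(+0.41) = 5.6 × 10⁻⁴ → stable
  154–240 m: −αΔT+βΔS = −(1.2 × 10⁻⁴)(-4.1)+(7.6 × 10⁻⁴)(+0.45) = 8.3 × 10⁻⁴ → stable
The 63–92 m interval has Δρ < 0: lighter water underlies denser water.

63–92 m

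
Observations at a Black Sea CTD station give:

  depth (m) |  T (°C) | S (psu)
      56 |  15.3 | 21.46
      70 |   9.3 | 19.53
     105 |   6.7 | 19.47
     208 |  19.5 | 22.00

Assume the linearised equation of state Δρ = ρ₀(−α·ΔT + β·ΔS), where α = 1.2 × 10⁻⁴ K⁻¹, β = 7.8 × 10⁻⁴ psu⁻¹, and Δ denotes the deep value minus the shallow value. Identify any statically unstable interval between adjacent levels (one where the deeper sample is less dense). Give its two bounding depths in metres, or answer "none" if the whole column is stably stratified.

56–70 m

Evaluate Δρ/ρ₀ = −αΔT + βΔS across each adjacent pair:
  56–70 m: −αΔT+βΔS = −(1.2 × 10⁻⁴)(-6.0)+(7.8 × 10⁻⁴)(-1.93) = -7.9 × 10⁻⁴ → UNSTABLE
  70–105 m: −αΔT+βΔS = −(1.2 × 10⁻⁴)(-2.6)+(7.8 × 10⁻⁴)(-0.06) = 2.7 × 10⁻⁴ → stable
  105–208 m: −αΔT+βΔS = −(1.2 × 10⁻⁴)(+12.8)+(7.8 × 10⁻⁴)(+2.53) = 4.4 × 10⁻⁴ → stable
The 56–70 m interval has Δρ < 0: lighter water underlies denser water.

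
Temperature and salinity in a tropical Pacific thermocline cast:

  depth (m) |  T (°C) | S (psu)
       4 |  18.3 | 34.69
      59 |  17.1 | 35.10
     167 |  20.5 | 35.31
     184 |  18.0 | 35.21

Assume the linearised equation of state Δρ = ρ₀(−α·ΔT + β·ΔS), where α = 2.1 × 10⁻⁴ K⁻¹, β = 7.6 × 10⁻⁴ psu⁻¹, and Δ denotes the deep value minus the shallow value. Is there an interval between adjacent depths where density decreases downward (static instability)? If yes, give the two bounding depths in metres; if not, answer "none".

Evaluate Δρ/ρ₀ = −αΔT + βΔS across each adjacent pair:
  4–59 m: −αΔT+βΔS = −(2.1 × 10⁻⁴)(-1.2)+(7.6 × 10⁻⁴)(+0.41) = 5.6 × 10⁻⁴ → stable
  59–167 m: −αΔT+βΔS = −(2.1 × 10⁻⁴)(+3.4)+(7.6 × 10⁻⁴)(+0.21) = -5.5 × 10⁻⁴ → UNSTABLE
  167–184 m: −αΔT+βΔS = −(2.1 × 10⁻⁴)(-2.5)+(7.6 × 10⁻⁴)(-0.10) = 4.5 × 10⁻⁴ → stable
The 59–167 m interval has Δρ < 0: lighter water underlies denser water.

59–167 m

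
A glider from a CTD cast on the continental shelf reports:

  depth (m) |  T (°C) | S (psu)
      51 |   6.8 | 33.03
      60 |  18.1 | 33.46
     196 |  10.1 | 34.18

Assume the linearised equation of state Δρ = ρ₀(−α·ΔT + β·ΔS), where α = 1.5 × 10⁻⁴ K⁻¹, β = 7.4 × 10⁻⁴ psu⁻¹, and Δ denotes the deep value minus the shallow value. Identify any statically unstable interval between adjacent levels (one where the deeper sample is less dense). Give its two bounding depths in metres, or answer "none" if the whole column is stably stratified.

Evaluate Δρ/ρ₀ = −αΔT + βΔS across each adjacent pair:
  51–60 m: −αΔT+βΔS = −(1.5 × 10⁻⁴)(+11.3)+(7.4 × 10⁻⁴)(+0.43) = -1.4 × 10⁻³ → UNSTABLE
  60–196 m: −αΔT+βΔS = −(1.5 × 10⁻⁴)(-8.0)+(7.4 × 10⁻⁴)(+0.72) = 1.7 × 10⁻³ → stable
The 51–60 m interval has Δρ < 0: lighter water underlies denser water.

51–60 m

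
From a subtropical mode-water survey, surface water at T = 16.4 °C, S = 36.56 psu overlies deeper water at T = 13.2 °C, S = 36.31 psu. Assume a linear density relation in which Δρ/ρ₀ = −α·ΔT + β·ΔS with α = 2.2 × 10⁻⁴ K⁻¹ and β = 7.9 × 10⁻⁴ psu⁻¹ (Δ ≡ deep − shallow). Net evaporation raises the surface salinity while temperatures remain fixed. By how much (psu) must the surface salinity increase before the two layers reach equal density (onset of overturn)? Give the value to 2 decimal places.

Neutral buoyancy requires −α(T_deep − T_surf) + β(S_deep − S_surf′) = 0.
S_surf′ = S_deep − (α/β)·ΔT = 36.31 − (2.2 × 10⁻⁴/7.9 × 10⁻⁴)·(-3.2) = 37.2011 psu.
Increase required: 37.2011 − 36.56 = 0.6411 psu.

0.64 psu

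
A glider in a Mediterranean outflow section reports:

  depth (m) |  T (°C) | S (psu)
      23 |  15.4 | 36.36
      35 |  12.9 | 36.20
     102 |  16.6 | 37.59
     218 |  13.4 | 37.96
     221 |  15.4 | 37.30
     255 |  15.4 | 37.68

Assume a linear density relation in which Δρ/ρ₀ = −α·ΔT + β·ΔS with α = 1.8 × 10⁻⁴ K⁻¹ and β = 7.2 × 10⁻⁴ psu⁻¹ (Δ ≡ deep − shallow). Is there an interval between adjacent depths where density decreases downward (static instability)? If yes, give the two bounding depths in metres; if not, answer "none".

218–221 m

Evaluate Δρ/ρ₀ = −αΔT + βΔS across each adjacent pair:
  23–35 m: −αΔT+βΔS = −(1.8 × 10⁻⁴)(-2.5)+(7.2 × 10⁻⁴)(-0.16) = 3.3 × 10⁻⁴ → stable
  35–102 m: −αΔT+βΔS = −(1.8 × 10⁻⁴)(+3.7)+(7.2 × 10⁻⁴)(+1.39) = 3.3 × 10⁻⁴ → stable
  102–218 m: −αΔT+βΔS = −(1.8 × 10⁻⁴)(-3.2)+(7.2 × 10⁻⁴)(+0.37) = 8.4 × 10⁻⁴ → stable
  218–221 m: −αΔT+βΔS = −(1.8 × 10⁻⁴)(+2.0)+(7.2 × 10⁻⁴)(-0.66) = -8.4 × 10⁻⁴ → UNSTABLE
  221–255 m: −αΔT+βΔS = −(1.8 × 10⁻⁴)(+0.0)+(7.2 × 10⁻⁴)(+0.38) = 2.7 × 10⁻⁴ → stable
The 218–221 m interval has Δρ < 0: lighter water underlies denser water.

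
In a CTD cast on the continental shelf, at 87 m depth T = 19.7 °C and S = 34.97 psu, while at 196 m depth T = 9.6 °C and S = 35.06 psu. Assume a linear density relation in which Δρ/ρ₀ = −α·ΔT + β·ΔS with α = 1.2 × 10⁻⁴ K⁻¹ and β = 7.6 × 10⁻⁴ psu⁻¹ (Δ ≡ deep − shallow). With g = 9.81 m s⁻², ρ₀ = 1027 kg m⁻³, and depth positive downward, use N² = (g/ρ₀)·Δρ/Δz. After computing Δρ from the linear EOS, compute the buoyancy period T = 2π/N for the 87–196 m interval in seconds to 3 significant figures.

ΔT = -10.1 K, ΔS = +0.09 psu (deep − shallow).
Δρ/ρ₀ = −αΔT + βΔS = 1.212 × 10⁻³ + 6.84 × 10⁻⁵ = 1.2804 × 10⁻³, so Δρ ≈ 1.315 kg m⁻³.
N² = (g/ρ₀)·Δρ/Δz = g·(Δρ/ρ₀)/Δz = 9.81 × 1.2804 × 10⁻³ / 109 = 1.1524 × 10⁻⁴ s⁻².
N = √(1.1524 × 10⁻⁴) = 0.010735 rad s⁻¹ → T = 2π/N = 585.30 s ≈ 585 s.

585 s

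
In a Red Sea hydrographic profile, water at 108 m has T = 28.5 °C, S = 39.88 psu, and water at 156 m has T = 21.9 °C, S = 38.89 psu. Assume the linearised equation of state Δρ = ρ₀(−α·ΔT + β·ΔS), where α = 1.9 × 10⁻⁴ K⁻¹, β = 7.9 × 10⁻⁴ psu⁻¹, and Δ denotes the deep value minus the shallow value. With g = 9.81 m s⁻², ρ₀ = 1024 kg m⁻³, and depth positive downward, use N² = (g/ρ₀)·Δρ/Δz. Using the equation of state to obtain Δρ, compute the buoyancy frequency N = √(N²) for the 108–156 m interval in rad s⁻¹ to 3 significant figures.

ΔT = -6.6 K, ΔS = -0.99 psu (deep − shallow).
Δρ/ρ₀ = −αΔT + βΔS = 1.254 × 10⁻³ − 7.821 × 10⁻⁴ = 4.719 × 10⁻⁴, so Δρ ≈ 0.4832 kg m⁻³.
N² = (g/ρ₀)·Δρ/Δz = g·(Δρ/ρ₀)/Δz = 9.81 × 4.719 × 10⁻⁴ / 48 = 9.6445 × 10⁻⁵ s⁻².
N = √(9.6445 × 10⁻⁵) = 9.8206 × 10⁻³ rad s⁻¹ ≈ 9.82 × 10⁻³ rad s⁻¹.

9.82 × 10⁻³ rad s⁻¹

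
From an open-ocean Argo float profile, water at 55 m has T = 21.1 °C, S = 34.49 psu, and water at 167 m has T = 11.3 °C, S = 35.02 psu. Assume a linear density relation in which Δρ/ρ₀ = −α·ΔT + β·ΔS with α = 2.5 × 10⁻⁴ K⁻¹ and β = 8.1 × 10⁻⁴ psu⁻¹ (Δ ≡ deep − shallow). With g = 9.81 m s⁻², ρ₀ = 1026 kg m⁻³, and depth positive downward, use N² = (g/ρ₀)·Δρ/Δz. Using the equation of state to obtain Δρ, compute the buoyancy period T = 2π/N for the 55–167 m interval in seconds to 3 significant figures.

396 s

ΔT = -9.8 K, ΔS = +0.53 psu (deep − shallow).
Δρ/ρ₀ = −αΔT + βΔS = 2.45 × 10⁻³ + 4.293 × 10⁻⁴ = 2.8793 × 10⁻³, so Δρ ≈ 2.954 kg m⁻³.
N² = (g/ρ₀)·Δρ/Δz = g·(Δρ/ρ₀)/Δz = 9.81 × 2.8793 × 10⁻³ / 112 = 2.5220 × 10⁻⁴ s⁻².
N = √(2.5220 × 10⁻⁴) = 0.015881 rad s⁻¹ → T = 2π/N = 395.64 s ≈ 396 s.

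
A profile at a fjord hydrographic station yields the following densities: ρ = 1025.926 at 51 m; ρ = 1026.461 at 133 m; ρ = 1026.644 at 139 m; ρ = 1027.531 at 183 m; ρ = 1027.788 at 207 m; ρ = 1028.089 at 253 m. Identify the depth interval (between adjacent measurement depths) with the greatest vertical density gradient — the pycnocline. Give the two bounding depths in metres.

Compute the density gradient over each adjacent pair:
  51–133 m: Δρ/Δz = 0.535/82 = 6.5 × 10⁻³ kg m⁻⁴
  133–139 m: Δρ/Δz = 0.183/6 = 0.030 kg m⁻⁴
  139–183 m: Δρ/Δz = 0.887/44 = 0.020 kg m⁻⁴
  183–207 m: Δρ/Δz = 0.257/24 = 0.011 kg m⁻⁴
  207–253 m: Δρ/Δz = 0.301/46 = 6.5 × 10⁻³ kg m⁻⁴
The largest gradient is in the 133–139 m interval — the pycnocline.

133–139 m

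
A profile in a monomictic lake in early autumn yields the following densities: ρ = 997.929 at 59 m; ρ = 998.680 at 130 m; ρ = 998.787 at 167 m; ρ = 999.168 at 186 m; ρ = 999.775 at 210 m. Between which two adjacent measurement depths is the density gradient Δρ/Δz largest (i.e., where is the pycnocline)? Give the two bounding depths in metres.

186–210 m

Compute the density gradient over each adjacent pair:
  59–130 m: Δρ/Δz = 0.751/71 = 0.011 kg m⁻⁴
  130–167 m: Δρ/Δz = 0.107/37 = 2.9 × 10⁻³ kg m⁻⁴
  167–186 m: Δρ/Δz = 0.381/19 = 0.020 kg m⁻⁴
  186–210 m: Δρ/Δz = 0.607/24 = 0.025 kg m⁻⁴
The largest gradient is in the 186–210 m interval — the pycnocline.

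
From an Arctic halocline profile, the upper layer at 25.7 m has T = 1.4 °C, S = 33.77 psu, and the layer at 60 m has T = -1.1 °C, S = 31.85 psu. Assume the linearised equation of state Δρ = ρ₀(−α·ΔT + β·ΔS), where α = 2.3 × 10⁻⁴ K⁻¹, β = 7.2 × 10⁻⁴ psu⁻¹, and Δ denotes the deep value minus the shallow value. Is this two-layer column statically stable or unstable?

unstable

ΔT = -1.1 − 1.4 = -2.5 K and ΔS = 31.85 − 33.77 = -1.92 psu (deep − shallow).
−αΔT = 5.75 × 10⁻⁴; βΔS = -1.3824 × 10⁻³; sum Δρ/ρ₀ = -8.074 × 10⁻⁴.
Δρ/ρ₀ < 0, so Δρ < 0: deeper water is lighter → statically unstable; the column would overturn.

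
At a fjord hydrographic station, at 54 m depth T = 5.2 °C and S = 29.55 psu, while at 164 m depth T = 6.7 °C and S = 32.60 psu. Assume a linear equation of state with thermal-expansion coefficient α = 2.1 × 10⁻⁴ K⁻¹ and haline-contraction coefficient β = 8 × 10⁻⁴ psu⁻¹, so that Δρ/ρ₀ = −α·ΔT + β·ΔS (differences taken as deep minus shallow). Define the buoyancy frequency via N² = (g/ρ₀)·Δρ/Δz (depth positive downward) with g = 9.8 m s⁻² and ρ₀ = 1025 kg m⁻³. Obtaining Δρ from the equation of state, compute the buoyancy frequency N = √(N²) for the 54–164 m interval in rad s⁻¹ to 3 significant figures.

ΔT = +1.5 K, ΔS = +3.05 psu (deep − shallow).
Δρ/ρ₀ = −αΔT + βΔS = -3.15 × 10⁻⁴ + 2.44 × 10⁻³ = 2.125 × 10⁻³, so Δρ ≈ 2.178 kg m⁻³.
N² = (g/ρ₀)·Δρ/Δz = g·(Δρ/ρ₀)/Δz = 9.8 × 2.125 × 10⁻³ / 110 = 1.8932 × 10⁻⁴ s⁻².
N = √(1.8932 × 10⁻⁴) = 0.013759 rad s⁻¹ ≈ 0.0138 rad s⁻¹.

0.0138 rad s⁻¹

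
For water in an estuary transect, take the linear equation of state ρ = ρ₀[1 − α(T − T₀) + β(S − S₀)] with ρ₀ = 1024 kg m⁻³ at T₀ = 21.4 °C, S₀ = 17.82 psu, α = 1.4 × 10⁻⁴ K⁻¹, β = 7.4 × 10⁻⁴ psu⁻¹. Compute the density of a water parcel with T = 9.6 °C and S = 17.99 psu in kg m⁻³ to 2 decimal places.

T − T₀ = -11.8 K, S − S₀ = +0.17 psu.
Bracket = 1 − α·(-11.8) + β·(+0.17) = 1 + (1.7778 × 10⁻³) = 1.0017778.
ρ = 1024 × 1.0017778 = 1025.82 kg m⁻³.

1025.82 kg m⁻³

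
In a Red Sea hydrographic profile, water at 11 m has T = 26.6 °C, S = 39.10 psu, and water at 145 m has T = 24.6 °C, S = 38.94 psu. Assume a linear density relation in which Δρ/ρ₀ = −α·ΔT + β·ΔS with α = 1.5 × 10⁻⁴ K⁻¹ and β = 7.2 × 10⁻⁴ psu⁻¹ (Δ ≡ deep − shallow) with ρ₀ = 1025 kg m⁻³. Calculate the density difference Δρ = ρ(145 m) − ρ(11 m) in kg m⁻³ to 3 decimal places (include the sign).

+0.189 kg m⁻³

ΔT = -2.0 K, ΔS = -0.16 psu (deep − shallow).
Δρ/ρ₀ = −(1.5 × 10⁻⁴)(-2.0) + (7.2 × 10⁻⁴)(-0.16) = 1.848 × 10⁻⁴.
Δρ = 1025 × (1.848 × 10⁻⁴) = +0.189 kg m⁻³.
Positive Δρ: denser below, stable.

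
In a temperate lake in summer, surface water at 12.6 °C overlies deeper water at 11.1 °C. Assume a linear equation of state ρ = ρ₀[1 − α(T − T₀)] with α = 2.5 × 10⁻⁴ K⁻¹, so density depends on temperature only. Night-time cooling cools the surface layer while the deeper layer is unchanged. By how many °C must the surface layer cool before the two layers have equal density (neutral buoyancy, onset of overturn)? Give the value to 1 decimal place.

1.5 °C

With temperature the only control, equal density requires T_surf′ = T_deep.
T_surf′ = 11.1 °C.
Cooling required: 12.6 − 11.1 = 1.5 °C.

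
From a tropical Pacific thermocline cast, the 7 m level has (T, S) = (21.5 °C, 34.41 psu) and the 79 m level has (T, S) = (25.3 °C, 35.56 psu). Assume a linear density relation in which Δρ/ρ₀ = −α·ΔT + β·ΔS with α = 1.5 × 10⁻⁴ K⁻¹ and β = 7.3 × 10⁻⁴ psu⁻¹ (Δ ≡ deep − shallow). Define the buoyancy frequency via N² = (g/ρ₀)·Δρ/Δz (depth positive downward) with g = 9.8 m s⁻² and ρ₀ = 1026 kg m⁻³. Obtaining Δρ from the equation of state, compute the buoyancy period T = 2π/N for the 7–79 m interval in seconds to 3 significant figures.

1.04 × 10³ s

ΔT = +3.8 K, ΔS = +1.15 psu (deep − shallow).
Δρ/ρ₀ = −αΔT + βΔS = -5.70 × 10⁻⁴ + 8.395 × 10⁻⁴ = 2.695 × 10⁻⁴, so Δρ ≈ 0.2765 kg m⁻³.
N² = (g/ρ₀)·Δρ/Δz = g·(Δρ/ρ₀)/Δz = 9.8 × 2.695 × 10⁻⁴ / 72 = 3.6682 × 10⁻⁵ s⁻².
N = √(3.6682 × 10⁻⁵) = 6.0566 × 10⁻³ rad s⁻¹ → T = 2π/N = 1.0374 × 10³ s ≈ 1.04 × 10³ s.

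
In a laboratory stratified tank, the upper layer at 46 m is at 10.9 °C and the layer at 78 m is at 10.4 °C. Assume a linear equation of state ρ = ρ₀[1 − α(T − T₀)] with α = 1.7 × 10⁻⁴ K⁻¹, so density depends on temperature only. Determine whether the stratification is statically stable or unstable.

ΔT = 10.4 − 10.9 = -0.5 K, so Δρ/ρ₀ = −αΔT = 8.50 × 10⁻⁵.
Δρ/ρ₀ > 0, so Δρ > 0: deeper water is denser → statically stable.

stable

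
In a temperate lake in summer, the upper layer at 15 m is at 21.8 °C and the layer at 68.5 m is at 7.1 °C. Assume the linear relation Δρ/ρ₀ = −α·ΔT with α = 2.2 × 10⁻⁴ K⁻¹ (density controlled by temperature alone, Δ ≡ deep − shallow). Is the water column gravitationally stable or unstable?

ΔT = 7.1 − 21.8 = -14.7 K, so Δρ/ρ₀ = −αΔT = 3.234 × 10⁻³.
Δρ/ρ₀ > 0, so Δρ > 0: deeper water is denser → statically stable.

stable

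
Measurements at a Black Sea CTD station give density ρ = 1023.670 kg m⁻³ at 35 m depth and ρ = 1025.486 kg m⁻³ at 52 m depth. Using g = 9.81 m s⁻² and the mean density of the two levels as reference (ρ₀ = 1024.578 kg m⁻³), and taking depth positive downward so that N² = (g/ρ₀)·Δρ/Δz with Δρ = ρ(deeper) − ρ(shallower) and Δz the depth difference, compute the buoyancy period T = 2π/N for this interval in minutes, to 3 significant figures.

3.27 min

Δρ = 1025.486 − 1023.670 = 1.816 kg m⁻³ over Δz = 52 − 35 = 17 m.
N² = (9.81/1024.578) × (1.816/17) = 1.0228 × 10⁻³ s⁻².
N = √(1.0228 × 10⁻³) = 0.031981 rad s⁻¹, so T = 2π/N = 196.47 s = 3.2745 min ≈ 3.27 min.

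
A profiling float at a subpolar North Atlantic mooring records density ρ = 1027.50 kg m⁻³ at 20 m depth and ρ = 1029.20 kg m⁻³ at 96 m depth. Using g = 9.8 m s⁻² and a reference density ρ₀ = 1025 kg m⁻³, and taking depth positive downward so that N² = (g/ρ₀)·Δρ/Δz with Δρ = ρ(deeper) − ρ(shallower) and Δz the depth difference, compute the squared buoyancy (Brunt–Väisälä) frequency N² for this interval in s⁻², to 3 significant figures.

2.14 × 10⁻⁴ s⁻²

Δρ = 1029.20 − 1027.50 = 1.70 kg m⁻³ over Δz = 96 − 20 = 76 m.
N² = (9.8/1025) × (1.70/76) = 2.1386 × 10⁻⁴ s⁻² ≈ 2.14 × 10⁻⁴ s⁻².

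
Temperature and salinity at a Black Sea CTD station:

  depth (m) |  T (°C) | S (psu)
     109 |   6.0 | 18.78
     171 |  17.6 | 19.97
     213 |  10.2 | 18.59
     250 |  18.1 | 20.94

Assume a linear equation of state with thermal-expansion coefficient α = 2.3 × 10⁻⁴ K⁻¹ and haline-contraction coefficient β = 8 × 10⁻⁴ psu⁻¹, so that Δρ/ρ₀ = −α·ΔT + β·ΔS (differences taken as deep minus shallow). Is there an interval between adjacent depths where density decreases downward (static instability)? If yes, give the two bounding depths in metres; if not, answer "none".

109–171 m

Evaluate Δρ/ρ₀ = −αΔT + βΔS across each adjacent pair:
  109–171 m: −αΔT+βΔS = −(2.3 × 10⁻⁴)(+11.6)+(8 × 10⁻⁴)(+1.19) = -1.7 × 10⁻³ → UNSTABLE
  171–213 m: −αΔT+βΔS = −(2.3 × 10⁻⁴)(-7.4)+(8 × 10⁻⁴)(-1.38) = 6.0 × 10⁻⁴ → stable
  213–250 m: −αΔT+βΔS = −(2.3 × 10⁻⁴)(+7.9)+(8 × 10⁻⁴)(+2.35) = 6.3 × 10⁻⁵ → stable
The 109–171 m interval has Δρ < 0: lighter water underlies denser water.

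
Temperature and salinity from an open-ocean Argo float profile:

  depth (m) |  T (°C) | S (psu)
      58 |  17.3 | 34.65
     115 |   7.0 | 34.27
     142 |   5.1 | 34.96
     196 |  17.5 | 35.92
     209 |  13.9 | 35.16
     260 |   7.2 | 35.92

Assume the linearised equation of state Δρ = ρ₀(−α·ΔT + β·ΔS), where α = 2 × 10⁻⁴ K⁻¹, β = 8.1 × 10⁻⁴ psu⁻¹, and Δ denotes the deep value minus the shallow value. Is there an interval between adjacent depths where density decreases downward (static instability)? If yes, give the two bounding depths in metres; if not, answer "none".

Evaluate Δρ/ρ₀ = −αΔT + βΔS across each adjacent pair:
  58–115 m: −αΔT+βΔS = −(2 × 10⁻⁴)(-10.3)+(8.1 × 10⁻⁴)(-0.38) = 1.8 × 10⁻³ → stable
  115–142 m: −αΔT+βΔS = −(2 × 10⁻⁴)(-1.9)+(8.1 × 10⁻⁴)(+0.69) = 9.4 × 10⁻⁴ → stable
  142–196 m: −αΔT+βΔS = −(2 × 10⁻⁴)(+12.4)+(8.1 × 10⁻⁴)(+0.96) = -1.7 × 10⁻³ → UNSTABLE
  196–209 m: −αΔT+βΔS = −(2 × 10⁻⁴)(-3.6)+(8.1 × 10⁻⁴)(-0.76) = 1.0 × 10⁻⁴ → stable
  209–260 m: −αΔT+βΔS = −(2 × 10⁻⁴)(-6.7)+(8.1 × 10⁻⁴)(+0.76) = 2.0 × 10⁻³ → stable
The 142–196 m interval has Δρ < 0: lighter water underlies denser water.

142–196 m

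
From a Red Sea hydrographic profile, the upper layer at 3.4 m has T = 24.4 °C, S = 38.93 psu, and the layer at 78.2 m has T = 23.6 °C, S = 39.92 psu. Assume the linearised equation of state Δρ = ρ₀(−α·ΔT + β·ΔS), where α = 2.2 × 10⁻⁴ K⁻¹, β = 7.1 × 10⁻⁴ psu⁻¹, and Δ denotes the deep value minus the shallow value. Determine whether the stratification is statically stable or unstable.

ΔT = 23.6 − 24.4 = -0.8 K and ΔS = 39.92 − 38.93 = +0.99 psu (deep − shallow).
−αΔT = 1.76 × 10⁻⁴; βΔS = 7.029 × 10⁻⁴; sum Δρ/ρ₀ = 8.789 × 10⁻⁴.
Δρ/ρ₀ > 0, so Δρ > 0: deeper water is denser → statically stable.

stable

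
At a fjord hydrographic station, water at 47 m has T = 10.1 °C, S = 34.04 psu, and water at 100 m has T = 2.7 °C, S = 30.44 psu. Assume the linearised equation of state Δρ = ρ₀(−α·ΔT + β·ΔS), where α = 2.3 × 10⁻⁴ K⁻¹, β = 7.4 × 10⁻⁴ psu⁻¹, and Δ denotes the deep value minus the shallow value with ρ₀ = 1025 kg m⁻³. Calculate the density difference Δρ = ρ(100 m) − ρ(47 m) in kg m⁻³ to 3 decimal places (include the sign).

ΔT = -7.4 K, ΔS = -3.60 psu (deep − shallow).
Δρ/ρ₀ = −(2.3 × 10⁻⁴)(-7.4) + (7.4 × 10⁻⁴)(-3.60) = -9.62 × 10⁻⁴.
Δρ = 1025 × (-9.62 × 10⁻⁴) = -0.986 kg m⁻³.
Negative Δρ: lighter below, statically unstable.

-0.986 kg m⁻³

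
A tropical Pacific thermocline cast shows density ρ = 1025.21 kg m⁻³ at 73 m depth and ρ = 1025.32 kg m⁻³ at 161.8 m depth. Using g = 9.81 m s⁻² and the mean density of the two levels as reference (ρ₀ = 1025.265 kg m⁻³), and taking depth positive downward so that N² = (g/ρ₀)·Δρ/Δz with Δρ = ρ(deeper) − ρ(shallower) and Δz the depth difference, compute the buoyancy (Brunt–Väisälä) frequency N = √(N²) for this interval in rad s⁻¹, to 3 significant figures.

Δρ = 1025.32 − 1025.21 = 0.11 kg m⁻³ over Δz = 161.8 − 73 = 88.8 m.
N² = (9.81/1025.265) × (0.11/88.8) = 1.1853 × 10⁻⁵ s⁻².
N = √(1.1853 × 10⁻⁵) = 3.4428 × 10⁻³ rad s⁻¹ ≈ 3.44 × 10⁻³ rad s⁻¹.

3.44 × 10⁻³ rad s⁻¹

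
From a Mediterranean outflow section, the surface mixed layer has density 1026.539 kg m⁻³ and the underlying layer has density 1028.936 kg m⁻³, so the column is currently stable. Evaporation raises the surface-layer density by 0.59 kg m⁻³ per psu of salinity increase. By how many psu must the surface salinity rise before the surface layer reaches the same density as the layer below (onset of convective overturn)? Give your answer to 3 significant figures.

Density deficit of the surface layer: 1028.936 − 1026.539 = 2.397 kg m⁻³.
Required change = 2.397 / 0.59 = 4.06 psu.

4.06 psu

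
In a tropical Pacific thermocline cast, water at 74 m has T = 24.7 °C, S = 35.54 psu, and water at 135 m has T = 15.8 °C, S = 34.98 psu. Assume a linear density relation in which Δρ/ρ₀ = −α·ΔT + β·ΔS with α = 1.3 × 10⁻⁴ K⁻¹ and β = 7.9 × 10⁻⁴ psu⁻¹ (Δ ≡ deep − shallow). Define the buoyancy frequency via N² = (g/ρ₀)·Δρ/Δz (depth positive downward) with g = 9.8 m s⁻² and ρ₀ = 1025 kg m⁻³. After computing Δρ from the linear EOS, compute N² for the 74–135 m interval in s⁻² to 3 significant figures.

ΔT = -8.9 K, ΔS = -0.56 psu (deep − shallow).
Δρ/ρ₀ = −αΔT + βΔS = 1.157 × 10⁻³ − 4.424 × 10⁻⁴ = 7.146 × 10⁻⁴, so Δρ ≈ 0.7325 kg m⁻³.
N² = (g/ρ₀)·Δρ/Δz = g·(Δρ/ρ₀)/Δz = 9.8 × 7.146 × 10⁻⁴ / 61 = 1.1480 × 10⁻⁴ s⁻² ≈ 1.15 × 10⁻⁴ s⁻².

1.15 × 10⁻⁴ s⁻²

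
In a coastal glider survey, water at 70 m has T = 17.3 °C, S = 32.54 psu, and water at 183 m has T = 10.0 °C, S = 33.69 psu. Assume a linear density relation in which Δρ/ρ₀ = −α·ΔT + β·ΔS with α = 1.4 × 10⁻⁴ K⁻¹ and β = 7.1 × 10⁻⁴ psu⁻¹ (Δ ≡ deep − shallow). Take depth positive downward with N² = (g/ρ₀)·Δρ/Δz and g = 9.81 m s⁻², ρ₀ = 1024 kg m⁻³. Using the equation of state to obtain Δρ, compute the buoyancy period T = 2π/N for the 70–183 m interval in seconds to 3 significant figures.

ΔT = -7.3 K, ΔS = +1.15 psu (deep − shallow).
Δρ/ρ₀ = −αΔT + βΔS = 1.022 × 10⁻³ + 8.165 × 10⁻⁴ = 1.8385 × 10⁻³, so Δρ ≈ 1.883 kg m⁻³.
N² = (g/ρ₀)·Δρ/Δz = g·(Δρ/ρ₀)/Δz = 9.81 × 1.8385 × 10⁻³ / 113 = 1.5961 × 10⁻⁴ s⁻².
N = √(1.5961 × 10⁻⁴) = 0.012634 rad s⁻¹ → T = 2π/N = 497.32 s ≈ 497 s.

497 s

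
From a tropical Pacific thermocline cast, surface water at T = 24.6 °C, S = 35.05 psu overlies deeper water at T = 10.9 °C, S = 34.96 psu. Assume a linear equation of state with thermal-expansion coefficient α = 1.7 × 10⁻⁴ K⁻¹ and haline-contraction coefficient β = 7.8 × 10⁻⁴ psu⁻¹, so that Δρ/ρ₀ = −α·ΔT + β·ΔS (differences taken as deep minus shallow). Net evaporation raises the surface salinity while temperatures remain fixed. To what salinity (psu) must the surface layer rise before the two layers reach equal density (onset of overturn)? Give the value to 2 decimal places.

37.95 psu

Neutral buoyancy requires −α(T_deep − T_surf) + β(S_deep − S_surf′) = 0.
S_surf′ = S_deep − (α/β)·ΔT = 34.96 − (1.7 × 10⁻⁴/7.8 × 10⁻⁴)·(-13.7) = 37.9459 psu.
Increase required: 37.9459 − 35.05 = 2.8959 psu.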